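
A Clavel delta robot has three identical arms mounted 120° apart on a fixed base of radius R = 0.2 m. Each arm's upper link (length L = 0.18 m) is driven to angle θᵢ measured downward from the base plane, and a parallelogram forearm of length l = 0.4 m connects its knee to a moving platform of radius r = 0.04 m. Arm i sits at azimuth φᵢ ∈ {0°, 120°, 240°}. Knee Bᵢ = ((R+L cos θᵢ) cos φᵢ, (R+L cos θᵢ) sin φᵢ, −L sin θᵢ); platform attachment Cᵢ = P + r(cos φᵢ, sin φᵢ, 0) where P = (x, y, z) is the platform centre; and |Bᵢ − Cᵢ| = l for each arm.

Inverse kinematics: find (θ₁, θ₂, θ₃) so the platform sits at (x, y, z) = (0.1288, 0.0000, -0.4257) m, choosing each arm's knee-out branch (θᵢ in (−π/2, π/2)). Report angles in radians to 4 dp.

rotate P by −φ1: (0.1288, 0.0000, -0.4257)
  A=0.0312, B=-0.4257, C=(l²−L²−A²−y'²−z²)/(2L)=-0.1516
  γ=atan2(-0.4257,0.0312)=-1.4976;  ψ=arccos(-0.3553)=1.9340;  θ1=γ+ψ≈0.4364
rotate P by −φ2: (-0.0644, -0.1115, -0.4257)
  A=0.2244, B=-0.4257, C=(l²−L²−A²−y'²−z²)/(2L)=-0.3234
  √(A²+B²)=0.4812;  θ2 = -1.0857+2.3077 ≈ 1.2220
rotate P by −φ3: (-0.0644, 0.1115, -0.4257)
  A cos θ + B sin θ = C:  0.2244·cos θ + -0.4257·sin θ = -0.3234
  √(A²+B²)=0.4812;  θ3 = -1.0857+2.3077 ≈ 1.2220

θ₁ = 0.4364, θ₂ = 1.2220, θ₃ = 1.2220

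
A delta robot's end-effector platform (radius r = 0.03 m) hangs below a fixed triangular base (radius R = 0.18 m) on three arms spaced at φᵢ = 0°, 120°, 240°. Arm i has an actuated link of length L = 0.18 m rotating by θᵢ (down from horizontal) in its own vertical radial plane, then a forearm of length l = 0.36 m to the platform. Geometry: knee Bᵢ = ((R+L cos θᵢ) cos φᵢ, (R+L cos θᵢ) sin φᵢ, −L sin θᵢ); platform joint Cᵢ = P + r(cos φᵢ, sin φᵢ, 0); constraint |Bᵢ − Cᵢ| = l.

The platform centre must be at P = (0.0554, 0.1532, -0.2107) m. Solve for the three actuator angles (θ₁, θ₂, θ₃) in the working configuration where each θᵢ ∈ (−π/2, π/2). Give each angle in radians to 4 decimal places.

φ1=0.0° → target in arm frame (0.0554, 0.1532)
  e−x'=0.0946;  (l²−L²−(e−x')²−y'²−z²)/2L = 0.0566
  θ1 = atan2(B,A) + arccos(C/0.2310) = 0.1743
arm 2 (φ=120.0°): x'=0.1050, y'=-0.1246
  A cos θ + B sin θ = C:  0.0450·cos θ + -0.2107·sin θ = 0.0979
  √(A²+B²)=0.2155;  θ2 = -1.3603+1.0989 ≈ -0.2614
arm 3 (φ=240.0°): x'=-0.1604, y'=-0.0286
  A cos θ + B sin θ = C:  0.3104·cos θ + -0.2107·sin θ = -0.1232
  √(A²+B²)=0.3751;  θ3 = -0.5964+1.9054 ≈ 1.3090

θ₁ = 0.1743, θ₂ = -0.2614, θ₃ = 1.3090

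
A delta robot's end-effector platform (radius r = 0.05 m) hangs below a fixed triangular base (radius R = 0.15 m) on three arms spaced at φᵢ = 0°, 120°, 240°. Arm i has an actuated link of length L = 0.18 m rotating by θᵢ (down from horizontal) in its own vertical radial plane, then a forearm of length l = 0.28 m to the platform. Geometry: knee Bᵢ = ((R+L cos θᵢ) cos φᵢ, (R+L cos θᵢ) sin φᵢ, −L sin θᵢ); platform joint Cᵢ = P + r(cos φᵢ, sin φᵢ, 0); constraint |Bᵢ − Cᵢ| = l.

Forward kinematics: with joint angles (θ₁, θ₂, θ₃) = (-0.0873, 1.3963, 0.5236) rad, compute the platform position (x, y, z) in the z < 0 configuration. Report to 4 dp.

O1 = (0.2793·cos0.0°, 0.2793·sin0.0°, 0.0157) = (0.2793, 0.0000, 0.0157)
arm 2 at φ=120.0°: ρ2 = 0.1313;  O2 = (-0.0656, 0.1137, -0.1773)
arm 3 at φ=240.0°: ρ3 = 0.2559;  O3 = (-0.1279, -0.2216, -0.0900)
eliminate P² terms by subtracting sphere 1 from 2 and 3
plane₁₂: -0.6899x+0.2273y+-0.3859z = -0.0296
det = 0.4909;  x = 0.0289+-0.4463z,  y = -0.0425+0.3432z
into |P−O₁|² = l²: 1.3170z² + 0.1629z + -0.0136 = 0;  Δ = 0.0984;  z = -0.1809 or 0.0572 → z<0 root = -0.1809
x = 0.1097, y = -0.1047

(0.1097, -0.1047, -0.1809)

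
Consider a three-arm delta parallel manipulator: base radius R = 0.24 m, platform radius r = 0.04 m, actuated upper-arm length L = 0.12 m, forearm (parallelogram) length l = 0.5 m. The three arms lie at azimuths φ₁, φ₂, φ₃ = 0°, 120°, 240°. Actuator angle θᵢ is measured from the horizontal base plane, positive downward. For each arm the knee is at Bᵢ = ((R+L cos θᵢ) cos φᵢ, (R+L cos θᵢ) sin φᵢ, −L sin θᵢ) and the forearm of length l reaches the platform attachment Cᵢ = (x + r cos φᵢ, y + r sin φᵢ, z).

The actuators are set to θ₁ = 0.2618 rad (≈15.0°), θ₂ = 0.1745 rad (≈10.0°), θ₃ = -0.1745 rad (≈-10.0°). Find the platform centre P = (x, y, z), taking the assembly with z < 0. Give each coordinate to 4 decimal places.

(-0.0267, -0.0298, -0.3940)

arm 1 at φ=0.0°: e+L cos θ1 = 0.3159;  S1 = (0.3159, 0.0000, -0.0311)
S2 = (0.3182·cos120.0°, 0.3182·sin120.0°, -0.0208) = (-0.1591, 0.2755, -0.0208)
S3 = (0.3182·cos240.0°, 0.3182·sin240.0°, 0.0208) = (-0.1591, -0.2755, 0.0208)
|S₂|²−|S₁|² = 0.0009;  |S₃|²−|S₁|² = 0.0009
plane₁₂: -0.9500x+0.5511y+0.0204z = 0.0009
Cramer: x(z) = -0.0010+0.0654z;  y(z) = 0.0000+0.0756z
sphere 1 gives Az²+Bz+C=0 with A=1.0100, B=0.0207, C=-0.1486;  B²−4AC=0.6009;  roots -0.3940, 0.3735;  negative root z = -0.3940
x = -0.0267, y = -0.0298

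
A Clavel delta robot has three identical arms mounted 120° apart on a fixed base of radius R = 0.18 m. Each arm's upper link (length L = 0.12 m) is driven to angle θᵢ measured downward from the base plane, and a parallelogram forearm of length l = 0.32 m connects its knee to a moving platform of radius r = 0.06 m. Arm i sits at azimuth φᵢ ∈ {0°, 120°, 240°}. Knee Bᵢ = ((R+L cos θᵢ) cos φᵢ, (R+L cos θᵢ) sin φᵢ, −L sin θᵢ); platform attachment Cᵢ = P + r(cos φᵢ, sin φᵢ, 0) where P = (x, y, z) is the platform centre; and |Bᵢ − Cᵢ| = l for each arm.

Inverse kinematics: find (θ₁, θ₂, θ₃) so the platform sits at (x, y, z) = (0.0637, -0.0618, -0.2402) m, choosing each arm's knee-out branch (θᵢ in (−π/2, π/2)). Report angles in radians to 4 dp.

rotate P by −φ1: (0.0637, -0.0618, -0.2402)
  A=0.0563, B=-0.2402, C=(l²−L²−A²−y'²−z²)/(2L)=0.0971
  θ1 = atan2(B,A) + arccos(C/0.2467) = -0.1745
φ2=120.0° → target in arm frame (-0.0854, -0.0243)
  e−x'=0.2054;  (l²−L²−(e−x')²−y'²−z²)/2L = -0.0519
  γ=atan2(-0.2402,0.2054)=-0.8634;  ψ=arccos(-0.1643)=1.7358;  θ2=γ+ψ≈0.8724
φ3=240.0° → target in arm frame (0.0217, 0.0861)
  A=0.0983, B=-0.2402, C=(l²−L²−A²−y'²−z²)/(2L)=0.0551
  θ3 = atan2(B,A) + arccos(C/0.2595) = 0.1746

θ₁ = -0.1745, θ₂ = 0.8724, θ₃ = 0.1746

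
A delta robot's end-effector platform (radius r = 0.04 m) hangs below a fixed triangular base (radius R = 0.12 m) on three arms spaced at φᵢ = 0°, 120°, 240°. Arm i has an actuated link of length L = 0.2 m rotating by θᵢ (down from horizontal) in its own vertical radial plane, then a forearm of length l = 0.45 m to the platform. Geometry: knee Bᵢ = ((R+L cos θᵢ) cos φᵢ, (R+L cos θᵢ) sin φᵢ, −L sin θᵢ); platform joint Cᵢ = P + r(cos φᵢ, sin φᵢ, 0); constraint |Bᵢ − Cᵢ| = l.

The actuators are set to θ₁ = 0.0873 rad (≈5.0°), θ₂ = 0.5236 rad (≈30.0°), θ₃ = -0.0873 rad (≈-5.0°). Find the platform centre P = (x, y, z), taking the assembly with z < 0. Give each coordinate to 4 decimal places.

φ1=0.0°: virtual centre (0.2792, 0.0000, -0.0174), radius l
φ2=120.0°: virtual centre (-0.1266, 0.2193, -0.1000), radius l
centre 3 = (0.2792·cos240.0°, 0.2792·sin240.0°, 0.0174) = (-0.1396, -0.2418, 0.0174)
subtract pairs → two planes through P
plane₁₂: -0.8117x+0.4386y+-0.1651z = -0.0042
det = 0.7600;  x = 0.0027+-0.0648z,  y = -0.0046+0.2565z
quadratic in z: (1.0700)z²+(0.0684)z+(-0.1257)=0, √Δ=0.7366 → z ∈ {-0.3762, 0.3122}; z = -0.3762 (taking z<0)
x = 0.0270, y = -0.1011

(0.0270, -0.1011, -0.3762)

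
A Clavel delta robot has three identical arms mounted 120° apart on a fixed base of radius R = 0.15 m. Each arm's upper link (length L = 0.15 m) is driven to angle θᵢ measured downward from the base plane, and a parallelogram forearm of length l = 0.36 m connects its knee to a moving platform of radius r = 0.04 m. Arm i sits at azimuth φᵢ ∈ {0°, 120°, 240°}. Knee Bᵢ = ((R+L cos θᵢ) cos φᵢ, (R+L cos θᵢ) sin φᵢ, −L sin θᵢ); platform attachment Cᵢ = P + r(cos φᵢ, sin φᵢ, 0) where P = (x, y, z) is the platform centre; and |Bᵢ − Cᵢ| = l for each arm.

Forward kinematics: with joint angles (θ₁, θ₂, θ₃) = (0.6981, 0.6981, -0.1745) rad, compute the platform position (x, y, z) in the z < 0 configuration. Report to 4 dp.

φ1=0.0°: virtual centre (0.2249, 0.0000, -0.0964), radius l
arm 2 at φ=120.0°: e+L cos θ2 = 0.2249;  O2 = (-0.1125, 0.1948, -0.0964)
arm 3 at φ=240.0°: e+L cos θ3 = 0.2577;  O3 = (-0.1289, -0.2232, 0.0260)
|O₂|²−|O₁|² = 0.0000;  |O₃|²−|O₁|² = 0.0072
plane₁₂: -0.6747x+0.3896y+0.0000z = 0.0000
det = 0.5768;  x = -0.0049+0.1654z,  y = -0.0084+0.2865z
quadratic in z: (1.1094)z²+(0.1120)z+(-0.0674)=0, √Δ=0.5584 → z ∈ {-0.3021, 0.2012}; z = -0.3021 (taking z<0)
x = -0.0548, y = -0.0950

(-0.0548, -0.0950, -0.3021)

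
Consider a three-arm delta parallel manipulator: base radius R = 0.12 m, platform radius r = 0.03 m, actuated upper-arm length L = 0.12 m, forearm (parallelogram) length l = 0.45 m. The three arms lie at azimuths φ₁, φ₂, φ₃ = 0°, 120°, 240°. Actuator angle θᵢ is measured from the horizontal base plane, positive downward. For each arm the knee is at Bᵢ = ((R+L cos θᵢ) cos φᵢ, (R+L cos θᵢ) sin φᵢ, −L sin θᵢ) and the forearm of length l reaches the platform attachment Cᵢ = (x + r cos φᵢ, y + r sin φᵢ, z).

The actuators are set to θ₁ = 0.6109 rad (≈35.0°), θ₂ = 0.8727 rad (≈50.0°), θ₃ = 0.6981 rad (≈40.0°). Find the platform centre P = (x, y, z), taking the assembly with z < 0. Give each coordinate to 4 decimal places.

(0.0331, -0.0292, -0.4902)

arm 1 at φ=0.0°: (R−r)+L cos θ1 = 0.1883;  O1 = (0.1883, 0.0000, -0.0688)
arm 2 at φ=120.0°: (R−r)+L cos θ2 = 0.1671;  O2 = (-0.0836, 0.1447, -0.0919)
O3 = (0.1819·cos240.0°, 0.1819·sin240.0°, -0.0771) = (-0.0910, -0.1576, -0.0771)
eliminate P² terms by subtracting sphere 1 from 2 and 3
[-0.5437 0.2895 -0.0462]·P = -0.0038;  [-0.5585 -0.3151 -0.0166]·P = -0.0011
det = 0.3330;  x = 0.0046+-0.0581z,  y = -0.0045+0.0504z
quadratic in z: (1.0059)z²+(0.1586)z+(-0.1640)=0, √Δ=0.8277 → z ∈ {-0.4902, 0.3326}; z = -0.4902 (taking z<0)
x = 0.0331, y = -0.0292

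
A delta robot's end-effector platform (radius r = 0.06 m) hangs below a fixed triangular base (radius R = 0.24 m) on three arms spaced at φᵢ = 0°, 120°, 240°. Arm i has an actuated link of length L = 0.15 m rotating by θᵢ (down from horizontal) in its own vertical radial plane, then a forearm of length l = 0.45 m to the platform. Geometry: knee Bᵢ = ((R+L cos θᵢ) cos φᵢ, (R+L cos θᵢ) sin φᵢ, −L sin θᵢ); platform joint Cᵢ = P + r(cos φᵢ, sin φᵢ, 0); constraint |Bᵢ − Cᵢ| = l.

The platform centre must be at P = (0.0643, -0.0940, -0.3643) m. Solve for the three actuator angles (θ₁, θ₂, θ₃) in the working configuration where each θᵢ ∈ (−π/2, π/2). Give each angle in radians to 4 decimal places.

rotate P by −φ1: (0.0643, -0.0940, -0.3643)
  e−x'=0.1157;  (l²−L²−(e−x')²−y'²−z²)/2L = 0.0835
  θ1 = atan2(B,A) + arccos(C/0.3822) = 0.0872
rotate P by −φ2: (-0.1136, -0.0087, -0.3643)
  A=0.2936, B=-0.3643, C=(l²−L²−A²−y'²−z²)/(2L)=-0.1299
  γ=atan2(-0.3643,0.2936)=-0.8925;  ψ=arccos(-0.2776)=1.8521;  θ2=γ+ψ≈0.9596
rotate P by −φ3: (0.0493, 0.1027, -0.3643)
  e−x'=0.1307;  (l²−L²−(e−x')²−y'²−z²)/2L = 0.0655
  θ3 = atan2(B,A) + arccos(C/0.3871) = 0.1745

θ₁ = 0.0872, θ₂ = 0.9596, θ₃ = 0.1745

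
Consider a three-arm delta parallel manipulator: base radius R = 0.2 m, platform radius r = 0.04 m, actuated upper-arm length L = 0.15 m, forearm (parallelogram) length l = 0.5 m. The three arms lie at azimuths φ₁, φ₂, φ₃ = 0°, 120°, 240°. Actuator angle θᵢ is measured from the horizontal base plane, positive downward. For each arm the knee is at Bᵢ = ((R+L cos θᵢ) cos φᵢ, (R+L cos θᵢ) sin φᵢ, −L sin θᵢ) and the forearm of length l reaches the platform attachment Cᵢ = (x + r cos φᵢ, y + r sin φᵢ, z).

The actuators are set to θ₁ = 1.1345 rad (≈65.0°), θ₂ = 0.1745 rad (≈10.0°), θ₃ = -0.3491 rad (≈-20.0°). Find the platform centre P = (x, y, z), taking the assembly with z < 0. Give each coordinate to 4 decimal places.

(-0.1947, -0.0585, -0.4038)

centre 1 = (0.2234·cos0.0°, 0.2234·sin0.0°, -0.1359) = (0.2234, 0.0000, -0.1359)
centre 2 = (0.3077·cos120.0°, 0.3077·sin120.0°, -0.0260) = (-0.1539, 0.2665, -0.0260)
arm 3 at φ=240.0°: ρ3 = 0.3010;  centre 3 = (-0.1505, -0.2606, 0.0513)
subtract pairs → two planes through P
[-0.7545 0.5330 0.2198]·P = 0.0270;  [-0.7477 -0.5213 0.3745]·P = 0.0248
Cramer: x(z) = -0.0345+0.3968z;  y(z) = 0.0018+0.1493z
into |P−centre ₁|² = l²: 1.1797z² + 0.0678z + -0.1650 = 0;  Δ = 0.7833;  z = -0.4038 or 0.3464 → z<0 root = -0.4038
x = -0.1947, y = -0.0585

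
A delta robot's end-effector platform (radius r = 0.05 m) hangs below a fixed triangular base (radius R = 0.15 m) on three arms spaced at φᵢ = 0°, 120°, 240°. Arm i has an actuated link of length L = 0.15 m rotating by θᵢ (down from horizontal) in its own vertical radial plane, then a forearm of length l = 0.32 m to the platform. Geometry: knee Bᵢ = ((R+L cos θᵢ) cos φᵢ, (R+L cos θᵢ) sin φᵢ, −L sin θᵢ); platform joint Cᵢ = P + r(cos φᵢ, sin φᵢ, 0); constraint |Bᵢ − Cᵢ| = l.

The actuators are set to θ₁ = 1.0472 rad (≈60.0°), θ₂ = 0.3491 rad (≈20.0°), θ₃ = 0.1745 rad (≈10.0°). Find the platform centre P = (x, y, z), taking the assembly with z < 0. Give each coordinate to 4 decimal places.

centre 1 = (0.1750·cos0.0°, 0.1750·sin0.0°, -0.1299) = (0.1750, 0.0000, -0.1299)
centre 2 = (0.2410·cos120.0°, 0.2410·sin120.0°, -0.0513) = (-0.1205, 0.2087, -0.0513)
arm 3 at φ=240.0°: e+L cos θ3 = 0.2477;  centre 3 = (-0.1239, -0.2145, -0.0260)
eliminate P² terms by subtracting sphere 1 from 2 and 3
linear system: -0.5910x+0.4173y = 0.0132−0.1572z; -0.5977x+-0.4291y = 0.0145−0.2077z
det = 0.5030;  x = -0.0233+0.3064z,  y = -0.0014+0.0572z
quadratic in z: (1.0972)z²+(0.1381)z+(-0.0462)=0, √Δ=0.4710 → z ∈ {-0.2776, 0.1517}; z = -0.2776 (taking z<0)
x = -0.1084, y = -0.0173

(-0.1084, -0.0173, -0.2776)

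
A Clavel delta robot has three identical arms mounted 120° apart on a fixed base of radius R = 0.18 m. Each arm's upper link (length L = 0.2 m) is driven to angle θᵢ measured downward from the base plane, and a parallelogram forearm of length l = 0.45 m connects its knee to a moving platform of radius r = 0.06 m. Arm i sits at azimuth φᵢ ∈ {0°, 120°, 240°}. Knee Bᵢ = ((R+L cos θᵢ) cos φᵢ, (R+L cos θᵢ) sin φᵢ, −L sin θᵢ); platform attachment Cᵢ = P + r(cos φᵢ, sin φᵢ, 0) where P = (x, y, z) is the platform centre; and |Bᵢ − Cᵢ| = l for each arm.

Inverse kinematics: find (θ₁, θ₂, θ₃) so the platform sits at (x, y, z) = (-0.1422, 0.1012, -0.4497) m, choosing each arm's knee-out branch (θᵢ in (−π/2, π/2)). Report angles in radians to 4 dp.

rotate P by −φ1: (-0.1422, 0.1012, -0.4497)
  e−x'=0.2622;  (l²−L²−(e−x')²−y'²−z²)/2L = -0.2968
  θ1 = atan2(B,A) + arccos(C/0.5206) = 1.1346
rotate P by −φ2: (0.1587, 0.0725, -0.4497)
  A cos θ + B sin θ = C:  -0.0387·cos θ + -0.4497·sin θ = -0.1162
  γ=atan2(-0.4497,-0.0387)=-1.6567;  ψ=arccos(-0.2575)=1.8313;  θ2=γ+ψ≈0.1745
arm 3 (φ=240.0°): x'=-0.0165, y'=-0.1737
  e−x'=0.1365;  (l²−L²−(e−x')²−y'²−z²)/2L = -0.2214
  √(A²+B²)=0.4700;  θ3 = -1.2760+2.0613 ≈ 0.7853

θ₁ = 1.1346, θ₂ = 0.1745, θ₃ = 0.7853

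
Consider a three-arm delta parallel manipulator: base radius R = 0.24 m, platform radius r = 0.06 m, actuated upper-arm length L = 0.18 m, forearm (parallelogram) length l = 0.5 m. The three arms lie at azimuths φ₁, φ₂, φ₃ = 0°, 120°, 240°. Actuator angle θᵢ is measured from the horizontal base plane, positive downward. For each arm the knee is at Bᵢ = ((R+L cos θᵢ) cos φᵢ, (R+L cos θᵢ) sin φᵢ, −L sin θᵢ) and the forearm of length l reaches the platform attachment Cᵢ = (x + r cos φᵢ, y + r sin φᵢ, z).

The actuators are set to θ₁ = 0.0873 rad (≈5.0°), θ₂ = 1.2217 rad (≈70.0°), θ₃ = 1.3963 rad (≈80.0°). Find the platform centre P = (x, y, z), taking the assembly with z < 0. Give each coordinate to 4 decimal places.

(0.2161, 0.0325, -0.4936)

S1 = (0.3593·cos0.0°, 0.3593·sin0.0°, -0.0157) = (0.3593, 0.0000, -0.0157)
S2 = (0.2416·cos120.0°, 0.2416·sin120.0°, -0.1691) = (-0.1208, 0.2092, -0.1691)
arm 3 at φ=240.0°: e+L cos θ3 = 0.2113;  S3 = (-0.1056, -0.1829, -0.1773)
subtract pairs → two planes through P
[-0.9602 0.4184 -0.3069]·P = -0.0424;  [-0.9299 -0.3659 -0.3231]·P = -0.0533
det = 0.7404;  x = 0.0511+-0.3343z,  y = 0.0159+-0.0336z
quadratic in z: (1.1129)z²+(0.2364)z+(-0.1545)=0, √Δ=0.8623 → z ∈ {-0.4936, 0.2812}; z = -0.4936 (taking z<0)
x = 0.2161, y = 0.0325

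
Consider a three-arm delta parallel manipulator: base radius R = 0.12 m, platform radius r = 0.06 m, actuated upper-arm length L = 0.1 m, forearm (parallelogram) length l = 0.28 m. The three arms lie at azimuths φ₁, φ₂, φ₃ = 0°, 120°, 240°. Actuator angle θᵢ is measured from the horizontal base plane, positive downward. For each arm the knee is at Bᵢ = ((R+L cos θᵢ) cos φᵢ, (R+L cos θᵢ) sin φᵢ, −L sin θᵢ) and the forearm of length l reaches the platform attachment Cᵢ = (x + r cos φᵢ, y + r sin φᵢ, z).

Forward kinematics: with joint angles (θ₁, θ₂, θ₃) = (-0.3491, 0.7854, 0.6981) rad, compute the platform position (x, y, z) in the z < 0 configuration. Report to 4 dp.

(0.1177, -0.0098, -0.2433)

arm 1 at φ=0.0°: e+L cos θ1 = 0.1540;  centre 1 = (0.1540, 0.0000, 0.0342)
centre 2 = (0.1307·cos120.0°, 0.1307·sin120.0°, -0.0707) = (-0.0654, 0.1132, -0.0707)
arm 3 at φ=240.0°: e+L cos θ3 = 0.1366;  centre 3 = (-0.0683, -0.1183, -0.0643)
subtract pairs → two planes through P
linear system: -0.4386x+0.2264y = -0.0028−-0.2098z; -0.4445x+-0.2366y = -0.0021−-0.1970z
det = 0.2044;  x = 0.0055+-0.4610z,  y = -0.0016+0.0337z
quadratic in z: (1.2136)z²+(0.0683)z+(-0.0552)=0, √Δ=0.5221 → z ∈ {-0.2433, 0.1870}; z = -0.2433 (taking z<0)
x = 0.1177, y = -0.0098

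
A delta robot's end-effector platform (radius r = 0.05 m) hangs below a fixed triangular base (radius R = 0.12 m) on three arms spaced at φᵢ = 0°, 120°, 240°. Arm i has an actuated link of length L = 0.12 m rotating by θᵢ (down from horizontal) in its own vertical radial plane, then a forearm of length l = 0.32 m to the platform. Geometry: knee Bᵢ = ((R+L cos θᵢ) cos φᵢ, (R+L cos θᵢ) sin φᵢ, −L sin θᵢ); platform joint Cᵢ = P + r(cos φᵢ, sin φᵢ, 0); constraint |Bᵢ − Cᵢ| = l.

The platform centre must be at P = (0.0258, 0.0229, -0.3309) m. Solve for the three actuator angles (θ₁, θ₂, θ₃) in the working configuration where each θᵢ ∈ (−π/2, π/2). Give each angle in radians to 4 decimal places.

θ₁ = 0.4367, θ₂ = 0.5238, θ₃ = 0.6982

arm 1 (φ=0.0°): x'=0.0258, y'=0.0229
  A cos θ + B sin θ = C:  0.0442·cos θ + -0.3309·sin θ = -0.0999
  γ=atan2(-0.3309,0.0442)=-1.4380;  ψ=arccos(-0.2992)=1.8747;  θ1=γ+ψ≈0.4367
arm 2 (φ=120.0°): x'=0.0069, y'=-0.0338
  A cos θ + B sin θ = C:  0.0631·cos θ + -0.3309·sin θ = -0.1109
  √(A²+B²)=0.3369;  θ2 = -1.3825+1.9063 ≈ 0.5238
φ3=240.0° → target in arm frame (-0.0327, 0.0109)
  e−x'=0.1027;  (l²−L²−(e−x')²−y'²−z²)/2L = -0.1340
  θ3 = atan2(B,A) + arccos(C/0.3465) = 0.6982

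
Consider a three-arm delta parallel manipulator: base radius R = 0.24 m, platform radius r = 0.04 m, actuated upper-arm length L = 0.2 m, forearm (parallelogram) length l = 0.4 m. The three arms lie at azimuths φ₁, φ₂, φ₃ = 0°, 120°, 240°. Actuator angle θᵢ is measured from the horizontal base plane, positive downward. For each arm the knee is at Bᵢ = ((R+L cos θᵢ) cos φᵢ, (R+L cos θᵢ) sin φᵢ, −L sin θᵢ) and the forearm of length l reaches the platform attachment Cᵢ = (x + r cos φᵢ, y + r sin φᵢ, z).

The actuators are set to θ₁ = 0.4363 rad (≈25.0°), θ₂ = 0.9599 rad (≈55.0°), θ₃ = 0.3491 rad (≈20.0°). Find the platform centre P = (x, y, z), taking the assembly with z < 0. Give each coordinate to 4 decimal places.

(0.0295, -0.0670, -0.2627)

φ1=0.0°: virtual centre (0.3813, 0.0000, -0.0845), radius l
S2 = (0.3147·cos120.0°, 0.3147·sin120.0°, -0.1638) = (-0.1574, 0.2726, -0.1638)
S3 = (0.3879·cos240.0°, 0.3879·sin240.0°, -0.0684) = (-0.1940, -0.3360, -0.0684)
eliminate P² terms by subtracting sphere 1 from 2 and 3
[-1.0772 0.5451 -0.1586]·P = -0.0266;  [-1.1505 -0.6719 0.0322]·P = 0.0027
det = 1.3510;  x = 0.0122+-0.0659z,  y = -0.0248+0.1608z
quadratic in z: (1.0302)z²+(0.2097)z+(-0.0160)=0, √Δ=0.3316 → z ∈ {-0.2627, 0.0591}; z = -0.2627 (taking z<0)
x = 0.0295, y = -0.0670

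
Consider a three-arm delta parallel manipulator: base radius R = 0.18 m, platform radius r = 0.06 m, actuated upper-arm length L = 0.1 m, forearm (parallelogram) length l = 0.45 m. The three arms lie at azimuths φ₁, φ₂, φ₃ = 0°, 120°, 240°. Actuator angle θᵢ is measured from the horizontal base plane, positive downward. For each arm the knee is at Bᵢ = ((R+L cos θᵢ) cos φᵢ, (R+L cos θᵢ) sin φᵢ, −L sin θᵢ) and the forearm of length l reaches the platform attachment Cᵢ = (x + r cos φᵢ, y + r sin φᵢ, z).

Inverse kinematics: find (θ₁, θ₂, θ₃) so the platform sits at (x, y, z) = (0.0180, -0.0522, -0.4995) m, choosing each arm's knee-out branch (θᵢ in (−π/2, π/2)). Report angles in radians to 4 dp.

θ₁ = 0.9599, θ₂ = 1.3087, θ₃ = 0.8727

rotate P by −φ1: (0.0180, -0.0522, -0.4995)
  A cos θ + B sin θ = C:  0.1020·cos θ + -0.4995·sin θ = -0.3506
  √(A²+B²)=0.5098;  θ1 = -1.3694+2.3292 ≈ 0.9599
rotate P by −φ2: (-0.0542, 0.0105, -0.4995)
  A cos θ + B sin θ = C:  0.1742·cos θ + -0.4995·sin θ = -0.4373
  θ2 = atan2(B,A) + arccos(C/0.5290) = 1.3087
rotate P by −φ3: (0.0362, 0.0417, -0.4995)
  A cos θ + B sin θ = C:  0.0838·cos θ + -0.4995·sin θ = -0.3288
  θ3 = atan2(B,A) + arccos(C/0.5065) = 0.8727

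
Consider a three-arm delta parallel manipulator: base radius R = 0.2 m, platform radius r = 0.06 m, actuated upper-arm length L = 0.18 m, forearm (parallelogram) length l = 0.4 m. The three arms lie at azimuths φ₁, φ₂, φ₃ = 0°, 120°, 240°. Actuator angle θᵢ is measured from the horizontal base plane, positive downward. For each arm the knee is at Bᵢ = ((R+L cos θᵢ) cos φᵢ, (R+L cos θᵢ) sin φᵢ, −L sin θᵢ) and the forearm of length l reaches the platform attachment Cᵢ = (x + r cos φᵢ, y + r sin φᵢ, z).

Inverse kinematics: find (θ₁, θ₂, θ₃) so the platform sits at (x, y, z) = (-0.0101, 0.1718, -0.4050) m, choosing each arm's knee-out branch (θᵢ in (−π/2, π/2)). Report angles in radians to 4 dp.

arm 1 (φ=0.0°): x'=-0.0101, y'=0.1718
  A=0.1501, B=-0.4050, C=(l²−L²−A²−y'²−z²)/(2L)=-0.2458
  γ=atan2(-0.4050,0.1501)=-1.2159;  ψ=arccos(-0.5690)=2.1761;  θ1=γ+ψ≈0.9602
arm 2 (φ=120.0°): x'=0.1538, y'=-0.0772
  A=-0.0138, B=-0.4050, C=(l²−L²−A²−y'²−z²)/(2L)=-0.1182
  θ2 = atan2(B,A) + arccos(C/0.4052) = 0.2620
arm 3 (φ=240.0°): x'=-0.1437, y'=-0.0946
  A cos θ + B sin θ = C:  0.2837·cos θ + -0.4050·sin θ = -0.3497
  γ=atan2(-0.4050,0.2837)=-0.9597;  ψ=arccos(-0.7072)=2.3563;  θ3=γ+ψ≈1.3966

θ₁ = 0.9602, θ₂ = 0.2620, θ₃ = 1.3966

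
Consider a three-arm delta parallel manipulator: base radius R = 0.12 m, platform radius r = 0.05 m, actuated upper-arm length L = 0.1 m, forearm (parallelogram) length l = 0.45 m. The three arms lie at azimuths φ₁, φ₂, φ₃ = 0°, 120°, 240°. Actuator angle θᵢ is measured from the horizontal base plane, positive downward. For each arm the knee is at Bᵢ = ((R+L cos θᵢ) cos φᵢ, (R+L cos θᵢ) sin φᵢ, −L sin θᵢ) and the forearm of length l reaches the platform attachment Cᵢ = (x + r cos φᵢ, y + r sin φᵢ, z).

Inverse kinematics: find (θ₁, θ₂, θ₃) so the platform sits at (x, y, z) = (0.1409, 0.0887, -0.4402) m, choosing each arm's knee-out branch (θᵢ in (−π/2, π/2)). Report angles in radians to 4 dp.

θ₁ = -0.0001, θ₂ = 0.5237, θ₃ = 1.0471

φ1=0.0° → target in arm frame (0.1409, 0.0887)
  A cos θ + B sin θ = C:  -0.0709·cos θ + -0.4402·sin θ = -0.0709
  θ1 = atan2(B,A) + arccos(C/0.4459) = -0.0001
arm 2 (φ=120.0°): x'=0.0064, y'=-0.1664
  A cos θ + B sin θ = C:  0.0636·cos θ + -0.4402·sin θ = -0.1650
  √(A²+B²)=0.4448;  θ2 = -1.4272+1.9509 ≈ 0.5237
rotate P by −φ3: (-0.1473, 0.0777, -0.4402)
  A=0.2173, B=-0.4402, C=(l²−L²−A²−y'²−z²)/(2L)=-0.2726
  √(A²+B²)=0.4909;  θ3 = -1.1123+2.1595 ≈ 1.0471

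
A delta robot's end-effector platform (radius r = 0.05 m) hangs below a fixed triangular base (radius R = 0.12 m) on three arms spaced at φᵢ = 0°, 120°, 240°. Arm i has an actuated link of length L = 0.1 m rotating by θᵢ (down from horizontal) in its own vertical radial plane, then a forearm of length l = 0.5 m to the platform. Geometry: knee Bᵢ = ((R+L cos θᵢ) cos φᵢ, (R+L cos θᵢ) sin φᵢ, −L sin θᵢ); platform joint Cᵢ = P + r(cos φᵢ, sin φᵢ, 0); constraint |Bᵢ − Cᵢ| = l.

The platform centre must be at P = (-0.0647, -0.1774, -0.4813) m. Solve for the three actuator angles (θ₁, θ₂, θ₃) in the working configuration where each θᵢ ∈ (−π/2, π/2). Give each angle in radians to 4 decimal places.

φ1=0.0° → target in arm frame (-0.0647, -0.1774)
  A cos θ + B sin θ = C:  0.1347·cos θ + -0.4813·sin θ = -0.2063
  γ=atan2(-0.4813,0.1347)=-1.2979;  ψ=arccos(-0.4128)=1.9963;  θ1=γ+ψ≈0.6984
arm 2 (φ=120.0°): x'=-0.1213, y'=0.1447
  A cos θ + B sin θ = C:  0.1913·cos θ + -0.4813·sin θ = -0.2459
  √(A²+B²)=0.5179;  θ2 = -1.1925+2.0656 ≈ 0.8731
rotate P by −φ3: (0.1860, 0.0327, -0.4813)
  A=-0.1160, B=-0.4813, C=(l²−L²−A²−y'²−z²)/(2L)=-0.0308
  γ=atan2(-0.4813,-0.1160)=-1.8073;  ψ=arccos(-0.0623)=1.6331;  θ3=γ+ψ≈-0.1741

θ₁ = 0.6984, θ₂ = 0.8731, θ₃ = -0.1741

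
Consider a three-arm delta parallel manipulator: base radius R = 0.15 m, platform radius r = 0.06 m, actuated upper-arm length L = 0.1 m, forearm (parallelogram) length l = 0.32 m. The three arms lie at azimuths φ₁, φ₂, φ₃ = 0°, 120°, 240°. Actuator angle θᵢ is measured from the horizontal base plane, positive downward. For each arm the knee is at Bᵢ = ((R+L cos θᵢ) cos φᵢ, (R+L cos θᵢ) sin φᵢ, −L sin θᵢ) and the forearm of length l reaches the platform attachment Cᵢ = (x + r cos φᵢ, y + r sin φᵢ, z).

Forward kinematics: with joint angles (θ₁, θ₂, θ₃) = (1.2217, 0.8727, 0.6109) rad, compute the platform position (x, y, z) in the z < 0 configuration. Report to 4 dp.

(-0.0622, -0.0277, -0.3526)

arm 1 at φ=0.0°: e+L cos θ1 = 0.1242;  centre 1 = (0.1242, 0.0000, -0.0940)
φ2=120.0°: virtual centre (-0.0771, 0.1336, -0.0766), radius l
arm 3 at φ=240.0°: e+L cos θ3 = 0.1719;  centre 3 = (-0.0860, -0.1489, -0.0574)
subtract pairs → two planes through P
[-0.4027 0.2672 0.0347]·P = 0.0054;  [-0.4203 -0.2978 0.0732]·P = 0.0086
Cramer: x(z) = -0.0168+0.1288z;  y(z) = -0.0051+0.0641z
sphere 1 gives Az²+Bz+C=0 with A=1.0207, B=0.1510, C=-0.0737;  B²−4AC=0.3235;  roots -0.3526, 0.2047;  negative root z = -0.3526
x = -0.0622, y = -0.0277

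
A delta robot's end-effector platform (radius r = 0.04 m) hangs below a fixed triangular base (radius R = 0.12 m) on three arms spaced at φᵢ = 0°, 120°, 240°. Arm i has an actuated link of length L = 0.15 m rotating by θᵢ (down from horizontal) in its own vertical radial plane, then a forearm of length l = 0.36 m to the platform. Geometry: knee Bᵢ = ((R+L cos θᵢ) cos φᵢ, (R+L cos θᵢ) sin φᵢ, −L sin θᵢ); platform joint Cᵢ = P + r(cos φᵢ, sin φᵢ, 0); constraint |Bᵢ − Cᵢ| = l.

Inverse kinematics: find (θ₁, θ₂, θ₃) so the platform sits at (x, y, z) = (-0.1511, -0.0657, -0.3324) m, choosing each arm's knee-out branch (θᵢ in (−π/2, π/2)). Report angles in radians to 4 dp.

θ₁ = 1.1348, θ₂ = 0.5239, θ₃ = 0.0001

φ1=0.0° → target in arm frame (-0.1511, -0.0657)
  e−x'=0.2311;  (l²−L²−(e−x')²−y'²−z²)/2L = -0.2037
  γ=atan2(-0.3324,0.2311)=-0.9633;  ψ=arccos(-0.5032)=2.0981;  θ1=γ+ψ≈1.1348
arm 2 (φ=120.0°): x'=0.0187, y'=0.1637
  A=0.0613, B=-0.3324, C=(l²−L²−A²−y'²−z²)/(2L)=-0.1132
  θ2 = atan2(B,A) + arccos(C/0.3380) = 0.5239
φ3=240.0° → target in arm frame (0.1324, -0.0980)
  A=-0.0524, B=-0.3324, C=(l²−L²−A²−y'²−z²)/(2L)=-0.0525
  √(A²+B²)=0.3365;  θ3 = -1.7273+1.7274 ≈ 0.0001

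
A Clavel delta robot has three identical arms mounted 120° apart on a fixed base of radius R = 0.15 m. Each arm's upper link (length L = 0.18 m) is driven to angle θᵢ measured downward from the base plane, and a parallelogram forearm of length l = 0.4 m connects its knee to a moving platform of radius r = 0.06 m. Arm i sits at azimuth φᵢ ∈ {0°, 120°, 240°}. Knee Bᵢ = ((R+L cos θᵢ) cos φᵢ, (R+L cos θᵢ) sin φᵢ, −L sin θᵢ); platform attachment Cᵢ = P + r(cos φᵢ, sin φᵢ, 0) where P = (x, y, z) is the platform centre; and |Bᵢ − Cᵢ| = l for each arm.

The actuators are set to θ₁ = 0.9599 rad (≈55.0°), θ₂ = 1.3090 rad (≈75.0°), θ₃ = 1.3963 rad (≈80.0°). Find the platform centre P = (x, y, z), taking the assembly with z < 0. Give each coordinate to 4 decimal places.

(0.0808, 0.0170, -0.5309)

arm 1 at φ=0.0°: (R−r)+L cos θ1 = 0.1932;  centre 1 = (0.1932, 0.0000, -0.1474)
arm 2 at φ=120.0°: (R−r)+L cos θ2 = 0.1366;  centre 2 = (-0.0683, 0.1183, -0.1739)
φ3=240.0°: virtual centre (-0.0606, -0.1050, -0.1773), radius l
subtract pairs → two planes through P
plane₁₂: -0.5231x+0.2366y+-0.0528z = -0.0102
Cramer: x(z) = 0.0226-0.1096z;  y(z) = 0.0070-0.0190z
sphere 1 gives Az²+Bz+C=0 with A=1.0124, B=0.3320, C=-0.1091;  B²−4AC=0.5521;  roots -0.5309, 0.2030;  negative root z = -0.5309
x = 0.0808, y = 0.0170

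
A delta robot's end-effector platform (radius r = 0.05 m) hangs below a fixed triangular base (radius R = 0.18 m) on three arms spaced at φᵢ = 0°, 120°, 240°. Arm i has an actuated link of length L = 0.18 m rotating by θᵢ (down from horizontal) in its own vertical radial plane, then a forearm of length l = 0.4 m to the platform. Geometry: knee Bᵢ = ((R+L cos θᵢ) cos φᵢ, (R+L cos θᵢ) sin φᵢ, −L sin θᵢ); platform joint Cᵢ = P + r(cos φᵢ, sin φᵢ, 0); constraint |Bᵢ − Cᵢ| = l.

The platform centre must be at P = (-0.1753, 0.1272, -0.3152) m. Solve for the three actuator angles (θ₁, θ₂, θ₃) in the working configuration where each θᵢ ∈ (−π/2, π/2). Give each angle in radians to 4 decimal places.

rotate P by −φ1: (-0.1753, 0.1272, -0.3152)
  e−x'=0.3053;  (l²−L²−(e−x')²−y'²−z²)/2L = -0.2254
  θ1 = atan2(B,A) + arccos(C/0.4388) = 1.3088
φ2=120.0° → target in arm frame (0.1978, 0.0882)
  e−x'=-0.0678;  (l²−L²−(e−x')²−y'²−z²)/2L = 0.0441
  γ=atan2(-0.3152,-0.0678)=-1.7827;  ψ=arccos(0.1367)=1.4336;  θ2=γ+ψ≈-0.3491
φ3=240.0° → target in arm frame (-0.0225, -0.2154)
  A=0.1525, B=-0.3152, C=(l²−L²−A²−y'²−z²)/(2L)=-0.1150
  θ3 = atan2(B,A) + arccos(C/0.3502) = 0.7854

θ₁ = 1.3088, θ₂ = -0.3491, θ₃ = 0.7854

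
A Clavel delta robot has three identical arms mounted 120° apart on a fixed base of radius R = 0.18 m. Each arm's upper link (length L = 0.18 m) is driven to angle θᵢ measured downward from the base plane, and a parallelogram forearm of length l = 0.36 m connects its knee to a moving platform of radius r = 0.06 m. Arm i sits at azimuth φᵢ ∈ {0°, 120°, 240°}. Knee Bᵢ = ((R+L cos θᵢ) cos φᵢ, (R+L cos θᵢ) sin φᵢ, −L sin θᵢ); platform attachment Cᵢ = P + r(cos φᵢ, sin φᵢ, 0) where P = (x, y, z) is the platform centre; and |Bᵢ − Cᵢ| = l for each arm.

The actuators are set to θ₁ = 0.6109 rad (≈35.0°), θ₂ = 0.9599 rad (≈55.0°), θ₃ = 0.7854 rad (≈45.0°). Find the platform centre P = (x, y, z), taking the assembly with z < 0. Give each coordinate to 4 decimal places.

arm 1 at φ=0.0°: (R−r)+L cos θ1 = 0.2674;  O1 = (0.2674, 0.0000, -0.1032)
O2 = (0.2232·cos120.0°, 0.2232·sin120.0°, -0.1474) = (-0.1116, 0.1933, -0.1474)
O3 = (0.2473·cos240.0°, 0.2473·sin240.0°, -0.1273) = (-0.1236, -0.2141, -0.1273)
eliminate P² terms by subtracting sphere 1 from 2 and 3
plane₁₂: -0.7581x+0.3867y+-0.0884z = -0.0106
Cramer: x(z) = 0.0102-0.0900z;  y(z) = -0.0074+0.0521z
quadratic in z: (1.0108)z²+(0.2520)z+(-0.0527)=0, √Δ=0.5260 → z ∈ {-0.3849, 0.1355}; z = -0.3849 (taking z<0)
x = 0.0449, y = -0.0274

(0.0449, -0.0274, -0.3849)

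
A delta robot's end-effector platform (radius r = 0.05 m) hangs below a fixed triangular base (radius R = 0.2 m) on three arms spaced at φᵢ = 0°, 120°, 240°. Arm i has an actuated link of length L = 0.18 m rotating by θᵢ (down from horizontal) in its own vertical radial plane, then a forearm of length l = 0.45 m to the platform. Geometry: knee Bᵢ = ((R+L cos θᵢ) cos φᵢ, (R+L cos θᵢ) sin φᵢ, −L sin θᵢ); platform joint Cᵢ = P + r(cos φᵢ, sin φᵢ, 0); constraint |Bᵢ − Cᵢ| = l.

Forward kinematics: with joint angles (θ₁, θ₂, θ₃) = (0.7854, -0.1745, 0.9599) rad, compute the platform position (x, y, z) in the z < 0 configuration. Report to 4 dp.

φ1=0.0°: virtual centre (0.2773, 0.0000, -0.1273), radius l
φ2=120.0°: virtual centre (-0.1636, 0.2834, 0.0313), radius l
arm 3 at φ=240.0°: (R−r)+L cos θ3 = 0.2532;  O3 = (-0.1266, -0.2193, -0.1474)
eliminate P² terms by subtracting sphere 1 from 2 and 3
[-0.8818 0.5668 0.3171]·P = 0.0150;  [-0.8078 -0.4386 -0.0403]·P = -0.0072
det = 0.8447;  x = -0.0029+0.1376z,  y = 0.0219+-0.3453z
sphere 1 gives Az²+Bz+C=0 with A=1.1382, B=0.1623, C=-0.1073;  B²−4AC=0.5148;  roots -0.3865, 0.2439;  negative root z = -0.3865
x = -0.0561, y = 0.1553

(-0.0561, 0.1553, -0.3865)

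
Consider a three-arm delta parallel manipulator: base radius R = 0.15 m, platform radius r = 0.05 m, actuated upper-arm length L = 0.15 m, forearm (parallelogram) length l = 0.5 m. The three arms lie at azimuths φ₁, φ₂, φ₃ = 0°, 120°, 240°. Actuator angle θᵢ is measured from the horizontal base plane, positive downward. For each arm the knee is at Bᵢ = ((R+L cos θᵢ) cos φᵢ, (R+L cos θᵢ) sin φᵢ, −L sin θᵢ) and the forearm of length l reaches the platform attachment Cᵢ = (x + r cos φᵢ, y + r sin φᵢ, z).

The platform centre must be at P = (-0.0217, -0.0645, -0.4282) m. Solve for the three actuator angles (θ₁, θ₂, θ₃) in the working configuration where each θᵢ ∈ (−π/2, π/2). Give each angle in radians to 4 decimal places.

θ₁ = 0.0873, θ₂ = 0.1747, θ₃ = -0.2615

φ1=0.0° → target in arm frame (-0.0217, -0.0645)
  e−x'=0.1217;  (l²−L²−(e−x')²−y'²−z²)/2L = 0.0839
  γ=atan2(-0.4282,0.1217)=-1.2939;  ψ=arccos(0.1885)=1.3812;  θ1=γ+ψ≈0.0873
arm 2 (φ=120.0°): x'=-0.0450, y'=0.0510
  e−x'=0.1450;  (l²−L²−(e−x')²−y'²−z²)/2L = 0.0684
  √(A²+B²)=0.4521;  θ2 = -1.2443+1.4190 ≈ 0.1747
rotate P by −φ3: (0.0667, 0.0135, -0.4282)
  A cos θ + B sin θ = C:  0.0333·cos θ + -0.4282·sin θ = 0.1429
  √(A²+B²)=0.4295;  θ3 = -1.4932+1.2317 ≈ -0.2615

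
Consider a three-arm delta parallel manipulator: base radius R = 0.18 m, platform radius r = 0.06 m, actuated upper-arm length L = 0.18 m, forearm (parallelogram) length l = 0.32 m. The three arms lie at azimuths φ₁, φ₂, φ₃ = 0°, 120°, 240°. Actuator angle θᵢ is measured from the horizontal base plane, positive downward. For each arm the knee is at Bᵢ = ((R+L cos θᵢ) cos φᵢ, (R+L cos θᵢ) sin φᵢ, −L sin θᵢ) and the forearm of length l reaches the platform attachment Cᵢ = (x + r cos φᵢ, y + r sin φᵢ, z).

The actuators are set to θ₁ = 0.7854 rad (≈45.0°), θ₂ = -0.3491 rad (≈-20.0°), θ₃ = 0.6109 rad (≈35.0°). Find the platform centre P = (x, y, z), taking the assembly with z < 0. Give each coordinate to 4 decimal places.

(-0.0596, 0.0681, -0.1873)

φ1=0.0°: virtual centre (0.2473, 0.0000, -0.1273), radius l
φ2=120.0°: virtual centre (-0.1446, 0.2504, 0.0616), radius l
O3 = (0.2674·cos240.0°, 0.2674·sin240.0°, -0.1032) = (-0.1337, -0.2316, -0.1032)
subtract pairs → two planes through P
plane₁₂: -0.7837x+0.5008y+0.3777z = 0.0100
det = 0.7446;  x = -0.0095+0.2673z,  y = 0.0052+-0.3359z
quadratic in z: (1.1843)z²+(0.1138)z+(-0.0202)=0, √Δ=0.3299 → z ∈ {-0.1873, 0.0912}; z = -0.1873 (taking z<0)
x = -0.0596, y = 0.0681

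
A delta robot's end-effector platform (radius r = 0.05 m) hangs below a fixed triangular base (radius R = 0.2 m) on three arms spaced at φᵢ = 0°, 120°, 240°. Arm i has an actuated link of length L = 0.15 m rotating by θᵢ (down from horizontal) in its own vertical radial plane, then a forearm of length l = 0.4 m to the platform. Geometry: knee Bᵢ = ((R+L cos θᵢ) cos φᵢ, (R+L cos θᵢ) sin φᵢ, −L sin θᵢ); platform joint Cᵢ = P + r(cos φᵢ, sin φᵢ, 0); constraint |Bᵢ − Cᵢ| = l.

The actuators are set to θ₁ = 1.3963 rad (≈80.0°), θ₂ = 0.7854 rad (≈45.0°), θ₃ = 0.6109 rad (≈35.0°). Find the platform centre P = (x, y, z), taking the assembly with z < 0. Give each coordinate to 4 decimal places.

(-0.1134, -0.0219, -0.4229)

φ1=0.0°: virtual centre (0.1760, 0.0000, -0.1477), radius l
arm 2 at φ=120.0°: e+L cos θ2 = 0.2561;  S2 = (-0.1280, 0.2218, -0.1061)
arm 3 at φ=240.0°: e+L cos θ3 = 0.2729;  S3 = (-0.1364, -0.2363, -0.0860)
subtract pairs → two planes through P
plane₁₂: -0.6081x+0.4435y+0.0833z = 0.0240
Cramer: x(z) = -0.0429+0.1666z;  y(z) = -0.0047+0.0407z
into |P−S₁|² = l²: 1.0294z² + 0.2221z + -0.0902 = 0;  Δ = 0.4208;  z = -0.4229 or 0.2072 → z<0 root = -0.4229
x = -0.1134, y = -0.0219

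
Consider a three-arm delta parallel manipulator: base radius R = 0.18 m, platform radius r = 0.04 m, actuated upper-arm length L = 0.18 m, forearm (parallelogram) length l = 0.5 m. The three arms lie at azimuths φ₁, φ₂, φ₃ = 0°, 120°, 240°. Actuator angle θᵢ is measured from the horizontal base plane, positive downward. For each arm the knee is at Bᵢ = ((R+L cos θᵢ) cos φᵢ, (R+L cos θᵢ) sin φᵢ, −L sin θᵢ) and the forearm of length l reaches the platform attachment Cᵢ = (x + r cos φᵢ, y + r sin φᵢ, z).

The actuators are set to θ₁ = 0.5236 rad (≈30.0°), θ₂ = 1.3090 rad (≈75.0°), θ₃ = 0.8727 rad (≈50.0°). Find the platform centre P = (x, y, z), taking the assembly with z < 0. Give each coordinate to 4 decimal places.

φ1=0.0°: virtual centre (0.2959, 0.0000, -0.0900), radius l
arm 2 at φ=120.0°: ρ2 = 0.1866;  O2 = (-0.0933, 0.1616, -0.1739)
O3 = (0.2557·cos240.0°, 0.2557·sin240.0°, -0.1379) = (-0.1278, -0.2214, -0.1379)
|O₂|²−|O₁|² = -0.0306;  |O₃|²−|O₁|² = -0.0113
plane₁₂: -0.7784x+0.3232y+-0.1677z = -0.0306
Cramer: x(z) = 0.0278-0.1701z;  y(z) = -0.0278+0.1093z
into |P−O₁|² = l²: 1.0409z² + 0.2652z + -0.1693 = 0;  Δ = 0.7750;  z = -0.5503 or 0.2955 → z<0 root = -0.5503
x = 0.1214, y = -0.0879

(0.1214, -0.0879, -0.5503)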